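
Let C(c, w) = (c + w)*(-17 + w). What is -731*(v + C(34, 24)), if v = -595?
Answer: 138159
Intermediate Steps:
C(c, w) = (-17 + w)*(c + w)
-731*(v + C(34, 24)) = -731*(-595 + (24² - 17*34 - 17*24 + 34*24)) = -731*(-595 + (576 - 578 - 408 + 816)) = -731*(-595 + 406) = -731*(-189) = 138159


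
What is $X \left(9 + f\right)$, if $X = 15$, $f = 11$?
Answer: $300$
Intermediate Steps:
$X \left(9 + f\right) = 15 \left(9 + 11\right) = 15 \cdot 20 = 300$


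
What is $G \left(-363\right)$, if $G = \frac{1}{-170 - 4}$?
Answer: $\frac{121}{58} \approx 2.0862$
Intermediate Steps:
$G = - \frac{1}{174}$ ($G = \frac{1}{-174} = - \frac{1}{174} \approx -0.0057471$)
$G \left(-363\right) = \left(- \frac{1}{174}\right) \left(-363\right) = \frac{121}{58}$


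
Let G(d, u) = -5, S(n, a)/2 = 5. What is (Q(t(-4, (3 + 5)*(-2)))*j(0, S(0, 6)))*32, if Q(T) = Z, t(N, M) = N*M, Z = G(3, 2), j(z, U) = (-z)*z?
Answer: 0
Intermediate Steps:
S(n, a) = 10 (S(n, a) = 2*5 = 10)
j(z, U) = -z²
Z = -5
t(N, M) = M*N
Q(T) = -5
(Q(t(-4, (3 + 5)*(-2)))*j(0, S(0, 6)))*32 = -(-5)*0²*32 = -(-5)*0*32 = -5*0*32 = 0*32 = 0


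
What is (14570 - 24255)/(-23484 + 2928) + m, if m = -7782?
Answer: -159957107/20556 ≈ -7781.5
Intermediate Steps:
(14570 - 24255)/(-23484 + 2928) + m = (14570 - 24255)/(-23484 + 2928) - 7782 = -9685/(-20556) - 7782 = -9685*(-1/20556) - 7782 = 9685/20556 - 7782 = -159957107/20556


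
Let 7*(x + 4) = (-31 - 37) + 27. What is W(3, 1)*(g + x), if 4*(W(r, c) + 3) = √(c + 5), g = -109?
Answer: 2496/7 - 208*√6/7 ≈ 283.79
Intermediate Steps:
x = -69/7 (x = -4 + ((-31 - 37) + 27)/7 = -4 + (-68 + 27)/7 = -4 + (⅐)*(-41) = -4 - 41/7 = -69/7 ≈ -9.8571)
W(r, c) = -3 + √(5 + c)/4 (W(r, c) = -3 + √(c + 5)/4 = -3 + √(5 + c)/4)
W(3, 1)*(g + x) = (-3 + √(5 + 1)/4)*(-109 - 69/7) = (-3 + √6/4)*(-832/7) = 2496/7 - 208*√6/7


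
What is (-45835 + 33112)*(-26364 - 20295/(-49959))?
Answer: 1861938643407/5551 ≈ 3.3542e+8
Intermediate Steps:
(-45835 + 33112)*(-26364 - 20295/(-49959)) = -12723*(-26364 - 20295*(-1/49959)) = -12723*(-26364 + 2255/5551) = -12723*(-146344309/5551) = 1861938643407/5551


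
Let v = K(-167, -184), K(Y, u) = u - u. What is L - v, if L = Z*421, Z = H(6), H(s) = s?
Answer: 2526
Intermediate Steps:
Z = 6
K(Y, u) = 0
L = 2526 (L = 6*421 = 2526)
v = 0
L - v = 2526 - 1*0 = 2526 + 0 = 2526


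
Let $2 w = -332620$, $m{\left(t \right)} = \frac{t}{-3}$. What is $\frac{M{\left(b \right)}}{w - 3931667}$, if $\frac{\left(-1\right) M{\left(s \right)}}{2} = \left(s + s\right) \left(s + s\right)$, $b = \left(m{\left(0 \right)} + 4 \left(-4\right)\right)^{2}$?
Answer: $\frac{524288}{4097977} \approx 0.12794$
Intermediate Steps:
$m{\left(t \right)} = - \frac{t}{3}$ ($m{\left(t \right)} = t \left(- \frac{1}{3}\right) = - \frac{t}{3}$)
$w = -166310$ ($w = \frac{1}{2} \left(-332620\right) = -166310$)
$b = 256$ ($b = \left(\left(- \frac{1}{3}\right) 0 + 4 \left(-4\right)\right)^{2} = \left(0 - 16\right)^{2} = \left(-16\right)^{2} = 256$)
$M{\left(s \right)} = - 8 s^{2}$ ($M{\left(s \right)} = - 2 \left(s + s\right) \left(s + s\right) = - 2 \cdot 2 s 2 s = - 2 \cdot 4 s^{2} = - 8 s^{2}$)
$\frac{M{\left(b \right)}}{w - 3931667} = \frac{\left(-8\right) 256^{2}}{-166310 - 3931667} = \frac{\left(-8\right) 65536}{-4097977} = \left(-524288\right) \left(- \frac{1}{4097977}\right) = \frac{524288}{4097977}$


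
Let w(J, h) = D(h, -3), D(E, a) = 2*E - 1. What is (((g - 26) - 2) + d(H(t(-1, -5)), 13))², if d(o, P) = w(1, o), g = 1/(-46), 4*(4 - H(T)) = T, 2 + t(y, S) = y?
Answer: 201601/529 ≈ 381.10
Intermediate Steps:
t(y, S) = -2 + y
H(T) = 4 - T/4
g = -1/46 ≈ -0.021739
D(E, a) = -1 + 2*E
w(J, h) = -1 + 2*h
d(o, P) = -1 + 2*o
(((g - 26) - 2) + d(H(t(-1, -5)), 13))² = (((-1/46 - 26) - 2) + (-1 + 2*(4 - (-2 - 1)/4)))² = ((-1197/46 - 2) + (-1 + 2*(4 - ¼*(-3))))² = (-1289/46 + (-1 + 2*(4 + ¾)))² = (-1289/46 + (-1 + 2*(19/4)))² = (-1289/46 + (-1 + 19/2))² = (-1289/46 + 17/2)² = (-449/23)² = 201601/529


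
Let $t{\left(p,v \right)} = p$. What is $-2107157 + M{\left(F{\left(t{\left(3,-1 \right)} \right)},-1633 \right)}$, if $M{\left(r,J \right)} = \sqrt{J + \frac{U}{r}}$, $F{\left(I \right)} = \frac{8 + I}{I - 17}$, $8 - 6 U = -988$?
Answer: $-2107157 + \frac{i \sqrt{223157}}{11} \approx -2.1072 \cdot 10^{6} + 42.945 i$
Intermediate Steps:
$U = 166$ ($U = \frac{4}{3} - - \frac{494}{3} = \frac{4}{3} + \frac{494}{3} = 166$)
$F{\left(I \right)} = \frac{8 + I}{-17 + I}$
$M{\left(r,J \right)} = \sqrt{J + \frac{166}{r}}$
$-2107157 + M{\left(F{\left(t{\left(3,-1 \right)} \right)},-1633 \right)} = -2107157 + \sqrt{-1633 + \frac{166}{\frac{1}{-17 + 3} \left(8 + 3\right)}} = -2107157 + \sqrt{-1633 + \frac{166}{\frac{1}{-14} \cdot 11}} = -2107157 + \sqrt{-1633 + \frac{166}{\left(- \frac{1}{14}\right) 11}} = -2107157 + \sqrt{-1633 + \frac{166}{- \frac{11}{14}}} = -2107157 + \sqrt{-1633 + 166 \left(- \frac{14}{11}\right)} = -2107157 + \sqrt{-1633 - \frac{2324}{11}} = -2107157 + \sqrt{- \frac{20287}{11}} = -2107157 + \frac{i \sqrt{223157}}{11}$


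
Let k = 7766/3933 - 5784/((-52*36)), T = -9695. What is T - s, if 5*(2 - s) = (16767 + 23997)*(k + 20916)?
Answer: 2906778343795/17043 ≈ 1.7056e+8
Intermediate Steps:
k = 517867/102258 (k = 7766*(1/3933) - 5784/(-1872) = 7766/3933 - 5784*(-1/1872) = 7766/3933 + 241/78 = 517867/102258 ≈ 5.0643)
s = -2906943575680/17043 (s = 2 - (16767 + 23997)*(517867/102258 + 20916)/5 = 2 - 40764*2139346195/(5*102258) = 2 - 1/5*14534718048830/17043 = 2 - 2906943609766/17043 = -2906943575680/17043 ≈ -1.7057e+8)
T - s = -9695 - 1*(-2906943575680/17043) = -9695 + 2906943575680/17043 = 2906778343795/17043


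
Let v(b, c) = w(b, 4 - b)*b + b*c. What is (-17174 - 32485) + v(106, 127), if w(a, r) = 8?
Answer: -35349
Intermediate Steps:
v(b, c) = 8*b + b*c
(-17174 - 32485) + v(106, 127) = (-17174 - 32485) + 106*(8 + 127) = -49659 + 106*135 = -49659 + 14310 = -35349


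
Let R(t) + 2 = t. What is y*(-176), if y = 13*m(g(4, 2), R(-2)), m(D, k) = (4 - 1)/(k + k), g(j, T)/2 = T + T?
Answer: 858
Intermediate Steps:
R(t) = -2 + t
g(j, T) = 4*T (g(j, T) = 2*(T + T) = 2*(2*T) = 4*T)
m(D, k) = 3/(2*k) (m(D, k) = 3/((2*k)) = 3*(1/(2*k)) = 3/(2*k))
y = -39/8 (y = 13*(3/(2*(-2 - 2))) = 13*((3/2)/(-4)) = 13*((3/2)*(-¼)) = 13*(-3/8) = -39/8 ≈ -4.8750)
y*(-176) = -39/8*(-176) = 858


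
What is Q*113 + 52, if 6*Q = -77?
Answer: -8389/6 ≈ -1398.2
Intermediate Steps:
Q = -77/6 (Q = (1/6)*(-77) = -77/6 ≈ -12.833)
Q*113 + 52 = -77/6*113 + 52 = -8701/6 + 52 = -8389/6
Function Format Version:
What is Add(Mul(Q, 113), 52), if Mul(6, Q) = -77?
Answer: Rational(-8389, 6) ≈ -1398.2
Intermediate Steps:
Q = Rational(-77, 6) (Q = Mul(Rational(1, 6), -77) = Rational(-77, 6) ≈ -12.833)
Add(Mul(Q, 113), 52) = Add(Mul(Rational(-77, 6), 113), 52) = Add(Rational(-8701, 6), 52) = Rational(-8389, 6)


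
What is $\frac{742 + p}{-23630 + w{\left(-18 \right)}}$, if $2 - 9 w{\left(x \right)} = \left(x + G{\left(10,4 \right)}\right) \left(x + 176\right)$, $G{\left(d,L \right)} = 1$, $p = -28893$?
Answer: $\frac{84453}{69994} \approx 1.2066$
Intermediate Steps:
$w{\left(x \right)} = \frac{2}{9} - \frac{\left(1 + x\right) \left(176 + x\right)}{9}$ ($w{\left(x \right)} = \frac{2}{9} - \frac{\left(x + 1\right) \left(x + 176\right)}{9} = \frac{2}{9} - \frac{\left(1 + x\right) \left(176 + x\right)}{9}$)
$\frac{742 + p}{-23630 + w{\left(-18 \right)}} = \frac{742 - 28893}{-23630 - \left(- \frac{1004}{3} + 36\right)} = - \frac{28151}{-23630 - - \frac{896}{3}} = - \frac{28151}{-23630 + \frac{896}{3}} = - \frac{28151}{- \frac{69994}{3}} = \left(-28151\right) \left(- \frac{3}{69994}\right) = \frac{84453}{69994}$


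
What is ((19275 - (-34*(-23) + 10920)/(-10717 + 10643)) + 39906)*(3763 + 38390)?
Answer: 92548934844/37 ≈ 2.5013e+9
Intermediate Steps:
((19275 - (-34*(-23) + 10920)/(-10717 + 10643)) + 39906)*(3763 + 38390) = ((19275 - (782 + 10920)/(-74)) + 39906)*42153 = ((19275 - 11702*(-1)/74) + 39906)*42153 = ((19275 - 1*(-5851/37)) + 39906)*42153 = ((19275 + 5851/37) + 39906)*42153 = (719026/37 + 39906)*42153 = (2195548/37)*42153 = 92548934844/37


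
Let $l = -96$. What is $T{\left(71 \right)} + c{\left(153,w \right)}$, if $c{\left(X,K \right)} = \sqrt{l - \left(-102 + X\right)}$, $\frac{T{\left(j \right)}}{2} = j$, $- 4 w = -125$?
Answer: $142 + 7 i \sqrt{3} \approx 142.0 + 12.124 i$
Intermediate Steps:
$w = \frac{125}{4}$ ($w = \left(- \frac{1}{4}\right) \left(-125\right) = \frac{125}{4} \approx 31.25$)
$T{\left(j \right)} = 2 j$
$c{\left(X,K \right)} = \sqrt{6 - X}$ ($c{\left(X,K \right)} = \sqrt{-96 - \left(-102 + X\right)} = \sqrt{6 - X}$)
$T{\left(71 \right)} + c{\left(153,w \right)} = 2 \cdot 71 + \sqrt{6 - 153} = 142 + \sqrt{6 - 153} = 142 + \sqrt{-147} = 142 + 7 i \sqrt{3}$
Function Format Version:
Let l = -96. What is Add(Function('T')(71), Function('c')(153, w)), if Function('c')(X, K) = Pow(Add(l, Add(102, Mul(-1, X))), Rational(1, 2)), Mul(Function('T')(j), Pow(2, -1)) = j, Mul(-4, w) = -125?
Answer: Add(142, Mul(7, I, Pow(3, Rational(1, 2)))) ≈ Add(142.00, Mul(12.124, I))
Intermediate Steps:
w = Rational(125, 4) (w = Mul(Rational(-1, 4), -125) = Rational(125, 4) ≈ 31.250)
Function('T')(j) = Mul(2, j)
Function('c')(X, K) = Pow(Add(6, Mul(-1, X)), Rational(1, 2)) (Function('c')(X, K) = Pow(Add(-96, Add(102, Mul(-1, X))), Rational(1, 2)) = Pow(Add(6, Mul(-1, X)), Rational(1, 2)))
Add(Function('T')(71), Function('c')(153, w)) = Add(Mul(2, 71), Pow(Add(6, Mul(-1, 153)), Rational(1, 2))) = Add(142, Pow(Add(6, -153), Rational(1, 2))) = Add(142, Pow(-147, Rational(1, 2))) = Add(142, Mul(7, I, Pow(3, Rational(1, 2))))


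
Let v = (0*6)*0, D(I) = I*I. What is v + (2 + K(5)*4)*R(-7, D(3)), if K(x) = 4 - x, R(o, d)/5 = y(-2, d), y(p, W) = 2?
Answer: -20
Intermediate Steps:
D(I) = I**2
v = 0 (v = 0*0 = 0)
R(o, d) = 10 (R(o, d) = 5*2 = 10)
v + (2 + K(5)*4)*R(-7, D(3)) = 0 + (2 + (4 - 1*5)*4)*10 = 0 + (2 + (4 - 5)*4)*10 = 0 + (2 - 1*4)*10 = 0 + (2 - 4)*10 = 0 - 2*10 = 0 - 20 = -20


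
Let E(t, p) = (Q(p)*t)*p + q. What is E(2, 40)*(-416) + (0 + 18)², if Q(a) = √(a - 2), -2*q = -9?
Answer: -1548 - 33280*√38 ≈ -2.0670e+5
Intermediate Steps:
q = 9/2 (q = -½*(-9) = 9/2 ≈ 4.5000)
Q(a) = √(-2 + a)
E(t, p) = 9/2 + p*t*√(-2 + p) (E(t, p) = (√(-2 + p)*t)*p + 9/2 = (t*√(-2 + p))*p + 9/2 = p*t*√(-2 + p) + 9/2 = 9/2 + p*t*√(-2 + p))
E(2, 40)*(-416) + (0 + 18)² = (9/2 + 40*2*√(-2 + 40))*(-416) + (0 + 18)² = (9/2 + 40*2*√38)*(-416) + 18² = (9/2 + 80*√38)*(-416) + 324 = (-1872 - 33280*√38) + 324 = -1548 - 33280*√38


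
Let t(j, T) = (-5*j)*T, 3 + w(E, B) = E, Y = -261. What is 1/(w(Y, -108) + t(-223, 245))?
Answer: 1/272911 ≈ 3.6642e-6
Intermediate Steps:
w(E, B) = -3 + E
t(j, T) = -5*T*j
1/(w(Y, -108) + t(-223, 245)) = 1/((-3 - 261) - 5*245*(-223)) = 1/(-264 + 273175) = 1/272911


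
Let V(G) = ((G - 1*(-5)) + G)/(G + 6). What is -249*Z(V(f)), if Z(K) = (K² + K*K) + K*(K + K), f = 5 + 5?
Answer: -155625/64 ≈ -2431.6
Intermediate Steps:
f = 10
V(G) = (5 + 2*G)/(6 + G) (V(G) = ((G + 5) + G)/(6 + G) = ((5 + G) + G)/(6 + G) = (5 + 2*G)/(6 + G))
Z(K) = 4*K² (Z(K) = (K² + K²) + K*(2*K) = 2*K² + 2*K² = 4*K²)
-249*Z(V(f)) = -996*((5 + 2*10)/(6 + 10))² = -996*((5 + 20)/16)² = -996*((1/16)*25)² = -996*(25/16)² = -996*625/256 = -249*625/64 = -155625/64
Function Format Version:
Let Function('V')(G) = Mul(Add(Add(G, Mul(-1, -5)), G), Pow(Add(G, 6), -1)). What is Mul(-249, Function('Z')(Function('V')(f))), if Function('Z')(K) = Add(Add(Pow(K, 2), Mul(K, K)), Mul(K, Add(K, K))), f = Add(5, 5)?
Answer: Rational(-155625, 64) ≈ -2431.6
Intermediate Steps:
f = 10
Function('V')(G) = Mul(Pow(Add(6, G), -1), Add(5, Mul(2, G))) (Function('V')(G) = Mul(Add(Add(G, 5), G), Pow(Add(6, G), -1)) = Mul(Add(Add(5, G), G), Pow(Add(6, G), -1)) = Mul(Add(5, Mul(2, G)), Pow(Add(6, G), -1)) = Mul(Pow(Add(6, G), -1), Add(5, Mul(2, G))))
Function('Z')(K) = Mul(4, Pow(K, 2)) (Function('Z')(K) = Add(Add(Pow(K, 2), Pow(K, 2)), Mul(K, Mul(2, K))) = Add(Mul(2, Pow(K, 2)), Mul(2, Pow(K, 2))) = Mul(4, Pow(K, 2)))
Mul(-249, Function('Z')(Function('V')(f))) = Mul(-249, Mul(4, Pow(Mul(Pow(Add(6, 10), -1), Add(5, Mul(2, 10))), 2))) = Mul(-249, Mul(4, Pow(Mul(Pow(16, -1), Add(5, 20)), 2))) = Mul(-249, Mul(4, Pow(Mul(Rational(1, 16), 25), 2))) = Mul(-249, Mul(4, Pow(Rational(25, 16), 2))) = Mul(-249, Mul(4, Rational(625, 256))) = Mul(-249, Rational(625, 64)) = Rational(-155625, 64)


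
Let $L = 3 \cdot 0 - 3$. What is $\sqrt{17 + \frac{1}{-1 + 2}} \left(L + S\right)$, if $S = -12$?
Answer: $- 45 \sqrt{2} \approx -63.64$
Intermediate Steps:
$L = -3$ ($L = 0 - 3 = -3$)
$\sqrt{17 + \frac{1}{-1 + 2}} \left(L + S\right) = \sqrt{17 + \frac{1}{-1 + 2}} \left(-3 - 12\right) = \sqrt{17 + 1^{-1}} \left(-15\right) = \sqrt{17 + 1} \left(-15\right) = \sqrt{18} \left(-15\right) = 3 \sqrt{2} \left(-15\right) = - 45 \sqrt{2}$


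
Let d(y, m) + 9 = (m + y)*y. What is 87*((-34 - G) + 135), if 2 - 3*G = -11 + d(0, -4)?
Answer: 8149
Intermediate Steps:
d(y, m) = -9 + y*(m + y) (d(y, m) = -9 + (m + y)*y = -9 + y*(m + y))
G = 22/3 (G = ⅔ - (-11 + (-9 + 0² - 4*0))/3 = ⅔ - (-11 + (-9 + 0 + 0))/3 = ⅔ - (-11 - 9)/3 = ⅔ - ⅓*(-20) = ⅔ + 20/3 = 22/3 ≈ 7.3333)
87*((-34 - G) + 135) = 87*((-34 - 1*22/3) + 135) = 87*((-34 - 22/3) + 135) = 87*(-124/3 + 135) = 87*(281/3) = 8149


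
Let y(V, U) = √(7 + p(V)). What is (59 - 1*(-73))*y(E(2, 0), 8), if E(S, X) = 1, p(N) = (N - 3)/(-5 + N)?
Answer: 66*√30 ≈ 361.50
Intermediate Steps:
p(N) = (-3 + N)/(-5 + N)
y(V, U) = √(7 + (-3 + V)/(-5 + V))
(59 - 1*(-73))*y(E(2, 0), 8) = (59 - 1*(-73))*(√2*√((-19 + 4*1)/(-5 + 1))) = (59 + 73)*(√2*√((-19 + 4)/(-4))) = 132*(√2*√(-¼*(-15))) = 132*(√2*√(15/4)) = 132*(√2*(√15/2)) = 132*(√30/2) = 66*√30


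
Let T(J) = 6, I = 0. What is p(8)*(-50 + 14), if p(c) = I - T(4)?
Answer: 216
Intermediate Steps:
p(c) = -6 (p(c) = 0 - 1*6 = 0 - 6 = -6)
p(8)*(-50 + 14) = -6*(-50 + 14) = -6*(-36) = 216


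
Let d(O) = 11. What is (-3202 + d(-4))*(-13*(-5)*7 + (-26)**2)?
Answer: -3609021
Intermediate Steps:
(-3202 + d(-4))*(-13*(-5)*7 + (-26)**2) = (-3202 + 11)*(-13*(-5)*7 + (-26)**2) = -3191*(65*7 + 676) = -3191*(455 + 676) = -3191*1131 = -3609021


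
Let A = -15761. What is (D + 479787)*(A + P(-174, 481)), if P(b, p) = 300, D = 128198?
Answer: -9400056085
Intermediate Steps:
(D + 479787)*(A + P(-174, 481)) = (128198 + 479787)*(-15761 + 300) = 607985*(-15461) = -9400056085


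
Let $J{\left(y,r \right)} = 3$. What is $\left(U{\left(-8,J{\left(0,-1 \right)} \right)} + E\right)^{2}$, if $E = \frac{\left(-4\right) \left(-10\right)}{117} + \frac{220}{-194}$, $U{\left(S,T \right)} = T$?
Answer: $\frac{627853249}{128799801} \approx 4.8746$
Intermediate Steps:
$E = - \frac{8990}{11349}$ ($E = 40 \cdot \frac{1}{117} + 220 \left(- \frac{1}{194}\right) = \frac{40}{117} - \frac{110}{97} = - \frac{8990}{11349} \approx -0.79214$)
$\left(U{\left(-8,J{\left(0,-1 \right)} \right)} + E\right)^{2} = \left(3 - \frac{8990}{11349}\right)^{2} = \left(\frac{25057}{11349}\right)^{2} = \frac{627853249}{128799801}$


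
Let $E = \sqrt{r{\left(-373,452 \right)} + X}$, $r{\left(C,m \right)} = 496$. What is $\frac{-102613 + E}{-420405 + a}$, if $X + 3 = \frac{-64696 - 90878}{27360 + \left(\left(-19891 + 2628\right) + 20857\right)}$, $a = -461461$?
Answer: $\frac{102613}{881866} - \frac{\sqrt{2893198}}{67903682} \approx 0.11633$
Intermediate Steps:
$X = - \frac{618}{77}$ ($X = -3 + \frac{-64696 - 90878}{27360 + \left(\left(-19891 + 2628\right) + 20857\right)} = -3 - \frac{155574}{27360 + \left(-17263 + 20857\right)} = -3 - \frac{155574}{27360 + 3594} = -3 - \frac{155574}{30954} = -3 - \frac{387}{77} = - \frac{618}{77} \approx -8.026$)
$E = \frac{\sqrt{2893198}}{77}$ ($E = \sqrt{496 - \frac{618}{77}} = \sqrt{\frac{37574}{77}} = \frac{\sqrt{2893198}}{77} \approx 22.09$)
$\frac{-102613 + E}{-420405 + a} = \frac{-102613 + \frac{\sqrt{2893198}}{77}}{-420405 - 461461} = \frac{-102613 + \frac{\sqrt{2893198}}{77}}{-881866} = \left(-102613 + \frac{\sqrt{2893198}}{77}\right) \left(- \frac{1}{881866}\right) = \frac{102613}{881866} - \frac{\sqrt{2893198}}{67903682}$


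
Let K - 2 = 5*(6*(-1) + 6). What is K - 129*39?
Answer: -5029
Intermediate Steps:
K = 2 (K = 2 + 5*(6*(-1) + 6) = 2 + 5*(-6 + 6) = 2 + 5*0 = 2 + 0 = 2)
K - 129*39 = 2 - 129*39 = 2 - 5031 = -5029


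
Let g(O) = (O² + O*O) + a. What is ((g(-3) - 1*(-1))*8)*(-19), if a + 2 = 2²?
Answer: -3192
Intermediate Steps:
a = 2 (a = -2 + 2² = -2 + 4 = 2)
g(O) = 2 + 2*O² (g(O) = (O² + O*O) + 2 = (O² + O²) + 2 = 2*O² + 2 = 2 + 2*O²)
((g(-3) - 1*(-1))*8)*(-19) = (((2 + 2*(-3)²) - 1*(-1))*8)*(-19) = (((2 + 2*9) + 1)*8)*(-19) = (((2 + 18) + 1)*8)*(-19) = ((20 + 1)*8)*(-19) = (21*8)*(-19) = 168*(-19) = -3192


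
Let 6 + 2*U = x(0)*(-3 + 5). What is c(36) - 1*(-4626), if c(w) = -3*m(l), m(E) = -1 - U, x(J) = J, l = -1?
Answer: 4620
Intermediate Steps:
U = -3 (U = -3 + (0*(-3 + 5))/2 = -3 + (0*2)/2 = -3 + (½)*0 = -3 + 0 = -3)
m(E) = 2 (m(E) = -1 - 1*(-3) = -1 + 3 = 2)
c(w) = -6 (c(w) = -3*2 = -6)
c(36) - 1*(-4626) = -6 - 1*(-4626) = -6 + 4626 = 4620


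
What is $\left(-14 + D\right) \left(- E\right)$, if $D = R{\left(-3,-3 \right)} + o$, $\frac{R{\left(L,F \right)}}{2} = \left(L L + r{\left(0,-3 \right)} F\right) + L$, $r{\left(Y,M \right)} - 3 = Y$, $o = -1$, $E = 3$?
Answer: $63$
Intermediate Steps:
$r{\left(Y,M \right)} = 3 + Y$
$R{\left(L,F \right)} = 2 L + 2 L^{2} + 6 F$ ($R{\left(L,F \right)} = 2 \left(\left(L L + \left(3 + 0\right) F\right) + L\right) = 2 \left(\left(L^{2} + 3 F\right) + L\right) = 2 \left(L + L^{2} + 3 F\right) = 2 L + 2 L^{2} + 6 F$)
$D = -7$ ($D = \left(2 \left(-3\right) + 2 \left(-3\right)^{2} + 6 \left(-3\right)\right) - 1 = \left(-6 + 2 \cdot 9 - 18\right) - 1 = \left(-6 + 18 - 18\right) - 1 = -6 - 1 = -7$)
$\left(-14 + D\right) \left(- E\right) = \left(-14 - 7\right) \left(\left(-1\right) 3\right) = \left(-21\right) \left(-3\right) = 63$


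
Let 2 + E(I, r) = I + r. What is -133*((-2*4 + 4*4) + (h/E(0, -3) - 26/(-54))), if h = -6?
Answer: -173831/135 ≈ -1287.6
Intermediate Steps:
E(I, r) = -2 + I + r (E(I, r) = -2 + (I + r) = -2 + I + r)
-133*((-2*4 + 4*4) + (h/E(0, -3) - 26/(-54))) = -133*((-2*4 + 4*4) + (-6/(-2 + 0 - 3) - 26/(-54))) = -133*((-8 + 16) + (-6/(-5) - 26*(-1/54))) = -133*(8 + (-6*(-⅕) + 13/27)) = -133*(8 + (6/5 + 13/27)) = -133*(8 + 227/135) = -133*1307/135 = -173831/135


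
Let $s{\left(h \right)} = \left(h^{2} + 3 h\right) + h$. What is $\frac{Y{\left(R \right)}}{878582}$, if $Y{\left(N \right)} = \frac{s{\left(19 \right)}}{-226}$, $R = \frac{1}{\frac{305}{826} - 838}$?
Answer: $- \frac{437}{198559532} \approx -2.2008 \cdot 10^{-6}$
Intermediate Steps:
$R = - \frac{826}{691883}$ ($R = \frac{1}{305 \cdot \frac{1}{826} - 838} = \frac{1}{\frac{305}{826} - 838} = \frac{1}{- \frac{691883}{826}} = - \frac{826}{691883} \approx -0.0011938$)
$s{\left(h \right)} = h^{2} + 4 h$
$Y{\left(N \right)} = - \frac{437}{226}$ ($Y{\left(N \right)} = \frac{19 \left(4 + 19\right)}{-226} = 19 \cdot 23 \left(- \frac{1}{226}\right) = 437 \left(- \frac{1}{226}\right) = - \frac{437}{226}$)
$\frac{Y{\left(R \right)}}{878582} = - \frac{437}{226 \cdot 878582} = \left(- \frac{437}{226}\right) \frac{1}{878582} = - \frac{437}{198559532}$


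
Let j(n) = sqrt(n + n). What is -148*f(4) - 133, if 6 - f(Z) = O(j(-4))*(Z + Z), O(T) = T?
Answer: -1021 + 2368*I*sqrt(2) ≈ -1021.0 + 3348.9*I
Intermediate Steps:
j(n) = sqrt(2)*sqrt(n) (j(n) = sqrt(2*n) = sqrt(2)*sqrt(n))
f(Z) = 6 - 4*I*Z*sqrt(2) (f(Z) = 6 - sqrt(2)*sqrt(-4)*(Z + Z) = 6 - sqrt(2)*(2*I)*2*Z = 6 - 2*I*sqrt(2)*2*Z = 6 - 4*I*Z*sqrt(2))
-148*f(4) - 133 = -148*(6 - 4*I*4*sqrt(2)) - 133 = -148*(6 - 16*I*sqrt(2)) - 133 = (-888 + 2368*I*sqrt(2)) - 133 = -1021 + 2368*I*sqrt(2)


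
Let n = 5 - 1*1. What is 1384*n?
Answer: 5536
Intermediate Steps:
n = 4 (n = 5 - 1 = 4)
1384*n = 1384*4 = 5536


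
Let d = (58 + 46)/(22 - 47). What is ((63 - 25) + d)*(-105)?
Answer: -17766/5 ≈ -3553.2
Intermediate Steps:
d = -104/25 (d = 104/(-25) = 104*(-1/25) = -104/25 ≈ -4.1600)
((63 - 25) + d)*(-105) = ((63 - 25) - 104/25)*(-105) = (38 - 104/25)*(-105) = (846/25)*(-105) = -17766/5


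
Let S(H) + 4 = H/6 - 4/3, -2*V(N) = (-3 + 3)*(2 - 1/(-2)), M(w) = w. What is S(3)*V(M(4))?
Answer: 0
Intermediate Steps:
V(N) = 0 (V(N) = -(-3 + 3)*(2 - 1/(-2))/2 = -0*(2 - 1*(-1/2)) = -0*(2 + 1/2) = -0*5/2 = -1/2*0 = 0)
S(H) = -16/3 + H/6 (S(H) = -4 + (H/6 - 4/3) = -4 + (-4/3 + H/6) = -16/3 + H/6)
S(3)*V(M(4)) = (-16/3 + (1/6)*3)*0 = (-16/3 + 1/2)*0 = -29/6*0 = 0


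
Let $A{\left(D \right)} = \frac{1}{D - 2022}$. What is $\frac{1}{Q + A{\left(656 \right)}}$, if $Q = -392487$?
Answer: $- \frac{1366}{536137243} \approx -2.5479 \cdot 10^{-6}$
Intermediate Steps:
$A{\left(D \right)} = \frac{1}{-2022 + D}$
$\frac{1}{Q + A{\left(656 \right)}} = \frac{1}{-392487 + \frac{1}{-2022 + 656}} = \frac{1}{-392487 + \frac{1}{-1366}} = \frac{1}{-392487 - \frac{1}{1366}} = \frac{1}{- \frac{536137243}{1366}} = - \frac{1366}{536137243}$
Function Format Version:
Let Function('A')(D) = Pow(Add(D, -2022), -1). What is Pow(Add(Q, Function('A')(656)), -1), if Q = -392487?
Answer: Rational(-1366, 536137243) ≈ -2.5479e-6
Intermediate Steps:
Function('A')(D) = Pow(Add(-2022, D), -1)
Pow(Add(Q, Function('A')(656)), -1) = Pow(Add(-392487, Pow(Add(-2022, 656), -1)), -1) = Pow(Add(-392487, Pow(-1366, -1)), -1) = Pow(Add(-392487, Rational(-1, 1366)), -1) = Pow(Rational(-536137243, 1366), -1) = Rational(-1366, 536137243)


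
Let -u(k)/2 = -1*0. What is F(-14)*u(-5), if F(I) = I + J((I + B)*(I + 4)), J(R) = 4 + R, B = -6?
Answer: 0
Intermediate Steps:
u(k) = 0 (u(k) = -(-2)*0 = -2*0 = 0)
F(I) = 4 + I + (-6 + I)*(4 + I) (F(I) = I + (4 + (I - 6)*(I + 4)) = I + (4 + (-6 + I)*(4 + I)) = 4 + I + (-6 + I)*(4 + I))
F(-14)*u(-5) = (-20 + (-14)² - 1*(-14))*0 = (-20 + 196 + 14)*0 = 190*0 = 0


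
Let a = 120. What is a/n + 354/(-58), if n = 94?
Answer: -6579/1363 ≈ -4.8269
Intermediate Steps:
a/n + 354/(-58) = 120/94 + 354/(-58) = 120*(1/94) + 354*(-1/58) = 60/47 - 177/29 = -6579/1363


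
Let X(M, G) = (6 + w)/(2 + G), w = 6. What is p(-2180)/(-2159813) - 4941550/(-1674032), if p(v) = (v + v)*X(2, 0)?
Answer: 232969926245/78599914696 ≈ 2.9640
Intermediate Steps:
X(M, G) = 12/(2 + G) (X(M, G) = (6 + 6)/(2 + G) = 12/(2 + G))
p(v) = 12*v (p(v) = (v + v)*(12/(2 + 0)) = (2*v)*(12/2) = (2*v)*(12*(½)) = (2*v)*6 = 12*v)
p(-2180)/(-2159813) - 4941550/(-1674032) = (12*(-2180))/(-2159813) - 4941550/(-1674032) = -26160*(-1/2159813) - 4941550*(-1/1674032) = 26160/2159813 + 107425/36392 = 232969926245/78599914696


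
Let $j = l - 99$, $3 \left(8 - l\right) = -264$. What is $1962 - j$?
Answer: $1965$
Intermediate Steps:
$l = 96$ ($l = 8 - -88 = 8 + 88 = 96$)
$j = -3$ ($j = 96 - 99 = -3$)
$1962 - j = 1962 - -3 = 1962 + 3 = 1965$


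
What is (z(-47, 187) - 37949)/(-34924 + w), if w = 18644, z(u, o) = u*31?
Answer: 19703/8140 ≈ 2.4205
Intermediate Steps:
z(u, o) = 31*u
(z(-47, 187) - 37949)/(-34924 + w) = (31*(-47) - 37949)/(-34924 + 18644) = (-1457 - 37949)/(-16280) = -39406*(-1/16280) = 19703/8140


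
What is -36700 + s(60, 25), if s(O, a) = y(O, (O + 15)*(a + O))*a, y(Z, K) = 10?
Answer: -36450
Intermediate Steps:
s(O, a) = 10*a
-36700 + s(60, 25) = -36700 + 10*25 = -36700 + 250 = -36450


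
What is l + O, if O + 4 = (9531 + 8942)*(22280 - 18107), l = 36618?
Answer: 77124443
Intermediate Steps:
O = 77087825 (O = -4 + (9531 + 8942)*(22280 - 18107) = -4 + 18473*4173 = -4 + 77087829 = 77087825)
l + O = 36618 + 77087825 = 77124443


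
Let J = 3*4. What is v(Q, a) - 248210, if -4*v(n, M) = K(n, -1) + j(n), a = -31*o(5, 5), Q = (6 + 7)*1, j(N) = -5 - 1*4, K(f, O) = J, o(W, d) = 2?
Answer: -992843/4 ≈ -2.4821e+5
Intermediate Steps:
J = 12
K(f, O) = 12
j(N) = -9 (j(N) = -5 - 4 = -9)
Q = 13 (Q = 13*1 = 13)
a = -62 (a = -31*2 = -62)
v(n, M) = -¾ (v(n, M) = -(12 - 9)/4 = -¼*3 = -¾)
v(Q, a) - 248210 = -¾ - 248210 = -992843/4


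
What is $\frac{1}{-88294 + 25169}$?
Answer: $- \frac{1}{63125} \approx -1.5842 \cdot 10^{-5}$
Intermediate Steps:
$\frac{1}{-88294 + 25169} = \frac{1}{-63125} = - \frac{1}{63125}$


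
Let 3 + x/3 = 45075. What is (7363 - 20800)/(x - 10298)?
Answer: -13437/124918 ≈ -0.10757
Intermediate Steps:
x = 135216 (x = -9 + 3*45075 = -9 + 135225 = 135216)
(7363 - 20800)/(x - 10298) = (7363 - 20800)/(135216 - 10298) = -13437/124918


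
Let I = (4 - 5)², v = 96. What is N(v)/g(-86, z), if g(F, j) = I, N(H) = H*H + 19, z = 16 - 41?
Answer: 9235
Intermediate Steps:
z = -25
N(H) = 19 + H² (N(H) = H² + 19 = 19 + H²)
I = 1 (I = (-1)² = 1)
g(F, j) = 1
N(v)/g(-86, z) = (19 + 96²)/1 = (19 + 9216)*1 = 9235*1 = 9235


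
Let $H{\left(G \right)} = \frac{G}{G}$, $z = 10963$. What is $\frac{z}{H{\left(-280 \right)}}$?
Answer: $10963$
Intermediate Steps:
$H{\left(G \right)} = 1$
$\frac{z}{H{\left(-280 \right)}} = \frac{10963}{1} = 10963 \cdot 1 = 10963$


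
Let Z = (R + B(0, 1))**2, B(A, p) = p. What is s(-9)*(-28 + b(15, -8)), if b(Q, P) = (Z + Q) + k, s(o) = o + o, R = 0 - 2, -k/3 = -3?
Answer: 54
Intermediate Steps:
k = 9 (k = -3*(-3) = 9)
R = -2
s(o) = 2*o
Z = 1 (Z = (-2 + 1)**2 = (-1)**2 = 1)
b(Q, P) = 10 + Q (b(Q, P) = (1 + Q) + 9 = 10 + Q)
s(-9)*(-28 + b(15, -8)) = (2*(-9))*(-28 + (10 + 15)) = -18*(-28 + 25) = -18*(-3) = 54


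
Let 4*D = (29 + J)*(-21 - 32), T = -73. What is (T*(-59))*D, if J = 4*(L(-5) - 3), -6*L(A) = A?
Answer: -13924531/12 ≈ -1.1604e+6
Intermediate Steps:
L(A) = -A/6
J = -26/3 (J = 4*(-⅙*(-5) - 3) = 4*(⅚ - 3) = 4*(-13/6) = -26/3 ≈ -8.6667)
D = -3233/12 (D = ((29 - 26/3)*(-21 - 32))/4 = ((61/3)*(-53))/4 = (¼)*(-3233/3) = -3233/12 ≈ -269.42)
(T*(-59))*D = -73*(-59)*(-3233/12) = 4307*(-3233/12) = -13924531/12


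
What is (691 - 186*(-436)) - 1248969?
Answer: -1167182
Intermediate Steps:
(691 - 186*(-436)) - 1248969 = (691 + 81096) - 1248969 = 81787 - 1248969 = -1167182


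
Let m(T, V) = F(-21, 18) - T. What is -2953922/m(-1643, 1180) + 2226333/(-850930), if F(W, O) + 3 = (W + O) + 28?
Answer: -503457538381/283359690 ≈ -1776.7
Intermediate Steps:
F(W, O) = 25 + O + W (F(W, O) = -3 + ((W + O) + 28) = -3 + ((O + W) + 28) = -3 + (28 + O + W) = 25 + O + W)
m(T, V) = 22 - T (m(T, V) = (25 + 18 - 21) - T = 22 - T)
-2953922/m(-1643, 1180) + 2226333/(-850930) = -2953922/(22 - 1*(-1643)) + 2226333/(-850930) = -2953922/(22 + 1643) + 2226333*(-1/850930) = -2953922/1665 - 2226333/850930 = -503457538381/283359690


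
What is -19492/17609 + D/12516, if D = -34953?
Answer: -286483083/73464748 ≈ -3.8996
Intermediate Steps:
-19492/17609 + D/12516 = -19492/17609 - 34953/12516 = -19492*1/17609 - 34953*1/12516 = -19492/17609 - 11651/4172 = -286483083/73464748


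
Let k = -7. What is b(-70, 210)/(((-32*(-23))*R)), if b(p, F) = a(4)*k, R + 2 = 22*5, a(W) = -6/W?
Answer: 7/52992 ≈ 0.00013210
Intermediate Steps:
R = 108 (R = -2 + 22*5 = -2 + 110 = 108)
b(p, F) = 21/2 (b(p, F) = -6/4*(-7) = -6*¼*(-7) = -3/2*(-7) = 21/2)
b(-70, 210)/(((-32*(-23))*R)) = 21/(2*((-32*(-23)*108))) = 21/(2*((736*108))) = (21/2)/79488 = (21/2)*(1/79488) = 7/52992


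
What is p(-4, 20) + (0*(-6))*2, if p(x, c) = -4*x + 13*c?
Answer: 276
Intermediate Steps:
p(-4, 20) + (0*(-6))*2 = (-4*(-4) + 13*20) + (0*(-6))*2 = (16 + 260) + 0*2 = 276 + 0 = 276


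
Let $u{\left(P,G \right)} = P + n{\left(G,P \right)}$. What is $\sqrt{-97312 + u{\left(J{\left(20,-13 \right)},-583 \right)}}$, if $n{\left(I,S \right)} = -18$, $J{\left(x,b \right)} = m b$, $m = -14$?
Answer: $2 i \sqrt{24287} \approx 311.69 i$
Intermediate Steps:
$J{\left(x,b \right)} = - 14 b$
$u{\left(P,G \right)} = -18 + P$ ($u{\left(P,G \right)} = P - 18 = -18 + P$)
$\sqrt{-97312 + u{\left(J{\left(20,-13 \right)},-583 \right)}} = \sqrt{-97312 - -164} = \sqrt{-97312 + \left(-18 + 182\right)} = \sqrt{-97312 + 164} = \sqrt{-97148} = 2 i \sqrt{24287}$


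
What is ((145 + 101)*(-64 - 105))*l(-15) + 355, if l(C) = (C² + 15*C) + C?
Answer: 623965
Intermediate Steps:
l(C) = C² + 16*C
((145 + 101)*(-64 - 105))*l(-15) + 355 = ((145 + 101)*(-64 - 105))*(-15*(16 - 15)) + 355 = (246*(-169))*(-15*1) + 355 = -41574*(-15) + 355 = 623610 + 355 = 623965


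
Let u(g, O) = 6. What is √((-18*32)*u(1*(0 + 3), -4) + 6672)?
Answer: 4*√201 ≈ 56.710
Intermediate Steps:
√((-18*32)*u(1*(0 + 3), -4) + 6672) = √(-18*32*6 + 6672) = √(-576*6 + 6672) = √(-3456 + 6672) = √3216 = 4*√201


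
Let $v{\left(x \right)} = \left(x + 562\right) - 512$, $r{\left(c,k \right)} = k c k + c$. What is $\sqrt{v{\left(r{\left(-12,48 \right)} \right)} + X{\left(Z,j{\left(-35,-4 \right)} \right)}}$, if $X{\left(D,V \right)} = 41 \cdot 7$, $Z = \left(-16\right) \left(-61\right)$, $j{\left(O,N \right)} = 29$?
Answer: $i \sqrt{27323} \approx 165.3 i$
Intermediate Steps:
$r{\left(c,k \right)} = c + c k^{2}$ ($r{\left(c,k \right)} = c k k + c = c k^{2} + c = c + c k^{2}$)
$Z = 976$
$v{\left(x \right)} = 50 + x$ ($v{\left(x \right)} = \left(562 + x\right) - 512 = 50 + x$)
$X{\left(D,V \right)} = 287$
$\sqrt{v{\left(r{\left(-12,48 \right)} \right)} + X{\left(Z,j{\left(-35,-4 \right)} \right)}} = \sqrt{\left(50 - 12 \left(1 + 48^{2}\right)\right) + 287} = \sqrt{\left(50 - 12 \left(1 + 2304\right)\right) + 287} = \sqrt{\left(50 - 27660\right) + 287} = \sqrt{-27610 + 287} = \sqrt{-27323} = i \sqrt{27323}$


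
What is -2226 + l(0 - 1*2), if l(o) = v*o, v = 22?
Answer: -2270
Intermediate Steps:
l(o) = 22*o
-2226 + l(0 - 1*2) = -2226 + 22*(0 - 1*2) = -2226 + 22*(0 - 2) = -2226 + 22*(-2) = -2226 - 44 = -2270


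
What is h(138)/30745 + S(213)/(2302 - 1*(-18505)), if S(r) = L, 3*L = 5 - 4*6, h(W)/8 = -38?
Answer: -19560139/1919133645 ≈ -0.010192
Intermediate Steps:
h(W) = -304 (h(W) = 8*(-38) = -304)
L = -19/3 (L = (5 - 4*6)/3 = (5 - 24)/3 = (⅓)*(-19) = -19/3 ≈ -6.3333)
S(r) = -19/3
h(138)/30745 + S(213)/(2302 - 1*(-18505)) = -304/30745 - 19/(3*(2302 - 1*(-18505))) = -304*1/30745 - 19/(3*(2302 + 18505)) = -304/30745 - 19/3/20807 = -304/30745 - 19/3*1/20807 = -304/30745 - 19/62421 = -19560139/1919133645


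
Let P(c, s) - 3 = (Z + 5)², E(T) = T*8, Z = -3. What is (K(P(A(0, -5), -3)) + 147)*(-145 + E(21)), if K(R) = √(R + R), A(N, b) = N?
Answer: 3381 + 23*√14 ≈ 3467.1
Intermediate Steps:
E(T) = 8*T
P(c, s) = 7 (P(c, s) = 3 + (-3 + 5)² = 3 + 2² = 3 + 4 = 7)
K(R) = √2*√R (K(R) = √(2*R) = √2*√R)
(K(P(A(0, -5), -3)) + 147)*(-145 + E(21)) = (√2*√7 + 147)*(-145 + 8*21) = (√14 + 147)*(-145 + 168) = (147 + √14)*23 = 3381 + 23*√14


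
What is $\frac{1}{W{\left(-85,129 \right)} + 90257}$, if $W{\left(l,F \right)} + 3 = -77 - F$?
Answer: $\frac{1}{90048} \approx 1.1105 \cdot 10^{-5}$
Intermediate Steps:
$W{\left(l,F \right)} = -80 - F$ ($W{\left(l,F \right)} = -3 - \left(77 + F\right) = -80 - F$)
$\frac{1}{W{\left(-85,129 \right)} + 90257} = \frac{1}{\left(-80 - 129\right) + 90257} = \frac{1}{-209 + 90257} = \frac{1}{90048}$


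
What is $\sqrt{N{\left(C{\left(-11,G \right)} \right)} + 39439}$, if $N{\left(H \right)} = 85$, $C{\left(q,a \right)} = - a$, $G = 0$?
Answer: $2 \sqrt{9881} \approx 198.81$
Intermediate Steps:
$\sqrt{N{\left(C{\left(-11,G \right)} \right)} + 39439} = \sqrt{85 + 39439} = \sqrt{39524} = 2 \sqrt{9881}$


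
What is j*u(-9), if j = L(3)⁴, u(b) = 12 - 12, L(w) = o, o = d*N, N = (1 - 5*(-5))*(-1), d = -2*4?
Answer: 0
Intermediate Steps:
d = -8
N = -26 (N = (1 + 25)*(-1) = 26*(-1) = -26)
o = 208 (o = -8*(-26) = 208)
L(w) = 208
u(b) = 0
j = 1871773696 (j = 208⁴ = 1871773696)
j*u(-9) = 1871773696*0 = 0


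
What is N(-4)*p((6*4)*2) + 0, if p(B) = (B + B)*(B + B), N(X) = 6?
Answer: 55296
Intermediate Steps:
p(B) = 4*B² (p(B) = (2*B)*(2*B) = 4*B²)
N(-4)*p((6*4)*2) + 0 = 6*(4*((6*4)*2)²) + 0 = 6*(4*(24*2)²) + 0 = 6*(4*48²) + 0 = 6*(4*2304) + 0 = 6*9216 + 0 = 55296 + 0 = 55296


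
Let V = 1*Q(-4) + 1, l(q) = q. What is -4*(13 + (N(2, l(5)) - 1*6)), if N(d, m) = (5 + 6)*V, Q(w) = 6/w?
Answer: -6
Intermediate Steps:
V = -1/2 (V = 1*(6/(-4)) + 1 = 1*(6*(-1/4)) + 1 = 1*(-3/2) + 1 = -3/2 + 1 = -1/2 ≈ -0.50000)
N(d, m) = -11/2 (N(d, m) = (5 + 6)*(-1/2) = 11*(-1/2) = -11/2)
-4*(13 + (N(2, l(5)) - 1*6)) = -4*(13 + (-11/2 - 1*6)) = -4*(13 + (-11/2 - 6)) = -4*(13 - 23/2) = -4*3/2 = -6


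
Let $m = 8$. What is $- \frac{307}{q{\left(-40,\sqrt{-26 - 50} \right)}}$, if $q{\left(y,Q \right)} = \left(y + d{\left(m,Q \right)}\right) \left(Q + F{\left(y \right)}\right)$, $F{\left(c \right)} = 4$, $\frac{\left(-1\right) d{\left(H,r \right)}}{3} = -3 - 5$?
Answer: $\frac{307}{368} - \frac{307 i \sqrt{19}}{736} \approx 0.83424 - 1.8182 i$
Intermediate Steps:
$d{\left(H,r \right)} = 24$ ($d{\left(H,r \right)} = - 3 \left(-3 - 5\right) = \left(-3\right) \left(-8\right) = 24$)
$q{\left(y,Q \right)} = \left(4 + Q\right) \left(24 + y\right)$ ($q{\left(y,Q \right)} = \left(y + 24\right) \left(Q + 4\right) = \left(24 + y\right) \left(4 + Q\right) = \left(4 + Q\right) \left(24 + y\right)$)
$- \frac{307}{q{\left(-40,\sqrt{-26 - 50} \right)}} = - \frac{307}{96 + 4 \left(-40\right) + 24 \sqrt{-26 - 50} + \sqrt{-26 - 50} \left(-40\right)} = - \frac{307}{96 - 160 + 24 \sqrt{-76} + \sqrt{-76} \left(-40\right)} = - \frac{307}{96 - 160 + 24 \cdot 2 i \sqrt{19} + 2 i \sqrt{19} \left(-40\right)} = - \frac{307}{96 - 160 + 48 i \sqrt{19} - 80 i \sqrt{19}} = - \frac{307}{-64 - 32 i \sqrt{19}}$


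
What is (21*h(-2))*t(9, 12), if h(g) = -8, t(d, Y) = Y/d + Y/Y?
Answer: -392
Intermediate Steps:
t(d, Y) = 1 + Y/d (t(d, Y) = Y/d + 1 = 1 + Y/d)
(21*h(-2))*t(9, 12) = (21*(-8))*((12 + 9)/9) = -56*21/3 = -168*7/3 = -392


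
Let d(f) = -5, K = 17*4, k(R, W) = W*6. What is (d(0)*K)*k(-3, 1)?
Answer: -2040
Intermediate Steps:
k(R, W) = 6*W
K = 68
(d(0)*K)*k(-3, 1) = (-5*68)*(6*1) = -340*6 = -2040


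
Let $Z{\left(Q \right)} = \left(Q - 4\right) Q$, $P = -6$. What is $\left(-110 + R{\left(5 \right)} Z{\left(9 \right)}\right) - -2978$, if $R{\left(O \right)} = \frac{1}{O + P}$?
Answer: $2823$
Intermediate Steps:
$Z{\left(Q \right)} = Q \left(-4 + Q\right)$ ($Z{\left(Q \right)} = \left(-4 + Q\right) Q = Q \left(-4 + Q\right)$)
$R{\left(O \right)} = \frac{1}{-6 + O}$ ($R{\left(O \right)} = \frac{1}{O - 6} = \frac{1}{-6 + O}$)
$\left(-110 + R{\left(5 \right)} Z{\left(9 \right)}\right) - -2978 = \left(-110 + \frac{9 \left(-4 + 9\right)}{-6 + 5}\right) - -2978 = \left(-110 + \frac{9 \cdot 5}{-1}\right) + 2978 = \left(-110 - 45\right) + 2978 = -155 + 2978 = 2823$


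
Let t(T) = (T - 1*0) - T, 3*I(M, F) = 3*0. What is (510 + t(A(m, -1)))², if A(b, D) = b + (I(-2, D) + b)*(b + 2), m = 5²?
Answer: 260100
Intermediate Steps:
m = 25
I(M, F) = 0 (I(M, F) = (3*0)/3 = (⅓)*0 = 0)
A(b, D) = b + b*(2 + b) (A(b, D) = b + (0 + b)*(b + 2) = b + b*(2 + b))
t(T) = 0 (t(T) = (T + 0) - T = T - T = 0)
(510 + t(A(m, -1)))² = (510 + 0)² = 510² = 260100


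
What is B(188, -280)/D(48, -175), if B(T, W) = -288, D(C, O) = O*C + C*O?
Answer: 3/175 ≈ 0.017143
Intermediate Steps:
D(C, O) = 2*C*O (D(C, O) = C*O + C*O = 2*C*O)
B(188, -280)/D(48, -175) = -288/(2*48*(-175)) = -288/(-16800) = -288*(-1/16800) = 3/175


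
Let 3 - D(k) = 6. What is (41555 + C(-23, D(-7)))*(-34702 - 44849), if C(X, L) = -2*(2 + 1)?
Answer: -3305264499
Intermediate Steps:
D(k) = -3 (D(k) = 3 - 1*6 = 3 - 6 = -3)
C(X, L) = -6 (C(X, L) = -2*3 = -6)
(41555 + C(-23, D(-7)))*(-34702 - 44849) = (41555 - 6)*(-34702 - 44849) = 41549*(-79551) = -3305264499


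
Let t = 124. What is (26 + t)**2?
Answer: 22500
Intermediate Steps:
(26 + t)**2 = (26 + 124)**2 = 150**2 = 22500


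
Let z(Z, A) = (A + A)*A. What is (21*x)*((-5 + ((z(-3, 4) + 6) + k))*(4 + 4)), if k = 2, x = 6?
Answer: 35280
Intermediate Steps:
z(Z, A) = 2*A**2 (z(Z, A) = (2*A)*A = 2*A**2)
(21*x)*((-5 + ((z(-3, 4) + 6) + k))*(4 + 4)) = (21*6)*((-5 + ((2*4**2 + 6) + 2))*(4 + 4)) = 126*((-5 + ((2*16 + 6) + 2))*8) = 126*((-5 + ((32 + 6) + 2))*8) = 126*((-5 + (38 + 2))*8) = 126*((-5 + 40)*8) = 126*(35*8) = 126*280 = 35280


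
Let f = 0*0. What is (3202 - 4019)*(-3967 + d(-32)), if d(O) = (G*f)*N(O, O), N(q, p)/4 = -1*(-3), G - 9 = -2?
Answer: 3241039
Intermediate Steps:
G = 7 (G = 9 - 2 = 7)
N(q, p) = 12 (N(q, p) = 4*(-1*(-3)) = 4*3 = 12)
f = 0
d(O) = 0 (d(O) = (7*0)*12 = 0*12 = 0)
(3202 - 4019)*(-3967 + d(-32)) = (3202 - 4019)*(-3967 + 0) = -817*(-3967) = 3241039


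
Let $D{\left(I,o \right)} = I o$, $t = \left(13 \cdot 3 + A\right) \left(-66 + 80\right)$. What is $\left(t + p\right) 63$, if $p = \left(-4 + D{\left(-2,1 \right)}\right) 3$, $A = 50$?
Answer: $77364$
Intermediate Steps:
$t = 1246$ ($t = \left(13 \cdot 3 + 50\right) \left(-66 + 80\right) = \left(39 + 50\right) 14 = 89 \cdot 14 = 1246$)
$p = -18$ ($p = \left(-4 - 2\right) 3 = \left(-6\right) 3 = -18$)
$\left(t + p\right) 63 = \left(1246 - 18\right) 63 = 1228 \cdot 63 = 77364$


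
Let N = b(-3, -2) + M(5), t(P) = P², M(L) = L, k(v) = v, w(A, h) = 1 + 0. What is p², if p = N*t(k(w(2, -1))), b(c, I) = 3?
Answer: 64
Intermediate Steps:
w(A, h) = 1
N = 8 (N = 3 + 5 = 8)
p = 8 (p = 8*1² = 8*1 = 8)
p² = 8² = 64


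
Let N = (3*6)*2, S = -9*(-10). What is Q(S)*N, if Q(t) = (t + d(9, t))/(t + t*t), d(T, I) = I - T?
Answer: 342/455 ≈ 0.75165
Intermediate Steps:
S = 90
N = 36 (N = 18*2 = 36)
Q(t) = (-9 + 2*t)/(t + t²) (Q(t) = (t + (t - 1*9))/(t + t*t) = (t + (t - 9))/(t + t²) = (t + (-9 + t))/(t + t²) = (-9 + 2*t)/(t + t²))
Q(S)*N = ((-9 + 2*90)/(90*(1 + 90)))*36 = ((1/90)*(-9 + 180)/91)*36 = ((1/90)*(1/91)*171)*36 = (19/910)*36 = 342/455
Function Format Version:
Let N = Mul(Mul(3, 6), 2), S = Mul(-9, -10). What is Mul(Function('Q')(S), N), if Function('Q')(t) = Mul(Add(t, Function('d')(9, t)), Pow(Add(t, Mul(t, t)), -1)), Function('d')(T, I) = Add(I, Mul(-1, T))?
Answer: Rational(342, 455) ≈ 0.75165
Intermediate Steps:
S = 90
N = 36 (N = Mul(18, 2) = 36)
Function('Q')(t) = Mul(Pow(Add(t, Pow(t, 2)), -1), Add(-9, Mul(2, t))) (Function('Q')(t) = Mul(Add(t, Add(t, Mul(-1, 9))), Pow(Add(t, Mul(t, t)), -1)) = Mul(Add(t, Add(t, -9)), Pow(Add(t, Pow(t, 2)), -1)) = Mul(Add(t, Add(-9, t)), Pow(Add(t, Pow(t, 2)), -1)) = Mul(Add(-9, Mul(2, t)), Pow(Add(t, Pow(t, 2)), -1)) = Mul(Pow(Add(t, Pow(t, 2)), -1), Add(-9, Mul(2, t))))
Mul(Function('Q')(S), N) = Mul(Mul(Pow(90, -1), Pow(Add(1, 90), -1), Add(-9, Mul(2, 90))), 36) = Mul(Mul(Rational(1, 90), Pow(91, -1), Add(-9, 180)), 36) = Mul(Mul(Rational(1, 90), Rational(1, 91), 171), 36) = Mul(Rational(19, 910), 36) = Rational(342, 455)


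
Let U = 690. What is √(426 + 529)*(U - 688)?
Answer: 2*√955 ≈ 61.806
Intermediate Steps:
√(426 + 529)*(U - 688) = √(426 + 529)*(690 - 688) = √955*2 = 2*√955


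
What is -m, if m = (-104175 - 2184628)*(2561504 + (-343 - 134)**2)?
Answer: 6383547097499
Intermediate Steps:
m = -6383547097499 (m = -2288803*(2561504 + (-477)**2) = -2288803*(2561504 + 227529) = -2288803*2789033 = -6383547097499)
-m = -1*(-6383547097499) = 6383547097499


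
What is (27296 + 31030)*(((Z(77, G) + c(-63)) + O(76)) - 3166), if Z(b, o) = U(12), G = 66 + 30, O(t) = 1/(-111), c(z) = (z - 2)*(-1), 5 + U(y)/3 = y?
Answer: -6646850402/37 ≈ -1.7964e+8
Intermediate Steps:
U(y) = -15 + 3*y
c(z) = 2 - z (c(z) = (-2 + z)*(-1) = 2 - z)
O(t) = -1/111
G = 96
Z(b, o) = 21 (Z(b, o) = -15 + 3*12 = -15 + 36 = 21)
(27296 + 31030)*(((Z(77, G) + c(-63)) + O(76)) - 3166) = (27296 + 31030)*(((21 + (2 - 1*(-63))) - 1/111) - 3166) = 58326*(((21 + (2 + 63)) - 1/111) - 3166) = 58326*(((21 + 65) - 1/111) - 3166) = 58326*((86 - 1/111) - 3166) = 58326*(9545/111 - 3166) = 58326*(-341881/111) = -6646850402/37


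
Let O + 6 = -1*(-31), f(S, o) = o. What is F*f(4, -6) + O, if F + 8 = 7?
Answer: 31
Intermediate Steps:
F = -1 (F = -8 + 7 = -1)
O = 25 (O = -6 - 1*(-31) = -6 + 31 = 25)
F*f(4, -6) + O = -1*(-6) + 25 = 6 + 25 = 31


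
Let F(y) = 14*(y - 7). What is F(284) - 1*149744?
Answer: -145866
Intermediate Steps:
F(y) = -98 + 14*y (F(y) = 14*(-7 + y) = -98 + 14*y)
F(284) - 1*149744 = (-98 + 14*284) - 1*149744 = (-98 + 3976) - 149744 = 3878 - 149744 = -145866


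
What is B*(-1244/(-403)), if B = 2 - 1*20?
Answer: -22392/403 ≈ -55.563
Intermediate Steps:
B = -18 (B = 2 - 20 = -18)
B*(-1244/(-403)) = -(-22392)/(-403) = -(-22392)*(-1)/403 = -18*1244/403 = -22392/403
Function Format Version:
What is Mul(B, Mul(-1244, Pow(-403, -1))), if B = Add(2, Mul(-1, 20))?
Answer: Rational(-22392, 403) ≈ -55.563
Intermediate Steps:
B = -18 (B = Add(2, -20) = -18)
Mul(B, Mul(-1244, Pow(-403, -1))) = Mul(-18, Mul(-1244, Pow(-403, -1))) = Mul(-18, Mul(-1244, Rational(-1, 403))) = Mul(-18, Rational(1244, 403)) = Rational(-22392, 403)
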